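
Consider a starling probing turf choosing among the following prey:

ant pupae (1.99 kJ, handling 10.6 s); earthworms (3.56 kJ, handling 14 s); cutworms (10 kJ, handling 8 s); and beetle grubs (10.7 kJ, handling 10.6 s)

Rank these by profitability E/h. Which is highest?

cutworms

In descending order of E/h:
cutworms: 10/8 = 1.25 kJ/s
beetle grubs: 10.7/10.6 = 1.01 kJ/s
earthworms: 3.56/14 = 0.254 kJ/s
ant pupae: 1.99/10.6 = 0.188 kJ/s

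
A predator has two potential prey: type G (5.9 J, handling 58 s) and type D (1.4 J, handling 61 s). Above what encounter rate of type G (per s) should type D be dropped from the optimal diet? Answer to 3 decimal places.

Drop type D once their profitability E₂/h₂ falls below the rate achievable on type G alone: E₂/h₂ = λE₁/(1 + λh₁).
Solve for λ: λE₁h₂ = E₂(1 + λh₁) → λ(E₁h₂ − E₂h₁) = E₂ → λ = E₂/(E₁h₂ − E₂h₁).
λ = 1.4/(5.9×61 − 1.4×58) = 1.4/278.7 = 0.005023 per s.

0.005 per s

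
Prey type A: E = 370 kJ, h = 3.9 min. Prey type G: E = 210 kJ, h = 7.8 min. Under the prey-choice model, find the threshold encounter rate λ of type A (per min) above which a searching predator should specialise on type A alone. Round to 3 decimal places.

0.102 per min

Drop type G once their profitability E₂/h₂ falls below the rate achievable on type A alone: E₂/h₂ = λE₁/(1 + λh₁).
Solve for λ: λE₁h₂ = E₂(1 + λh₁) → λ(E₁h₂ − E₂h₁) = E₂ → λ = E₂/(E₁h₂ − E₂h₁).
λ = 210/(370×7.8 − 210×3.9) = 210/2067 = 0.1016 per min.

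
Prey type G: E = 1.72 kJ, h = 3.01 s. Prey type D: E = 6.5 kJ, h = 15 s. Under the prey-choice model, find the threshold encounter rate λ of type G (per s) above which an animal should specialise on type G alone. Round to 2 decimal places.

1.04 per s

At the threshold, the rate on type G alone equals the profitability of type D: λ·1.72/(1 + λ·3.01) = 6.5/15 = 0.4333.
Rearranging, λ(1.72 − 0.4333×3.01) = 0.4333, so λ = 0.4333/0.4157 = 1.043 per s.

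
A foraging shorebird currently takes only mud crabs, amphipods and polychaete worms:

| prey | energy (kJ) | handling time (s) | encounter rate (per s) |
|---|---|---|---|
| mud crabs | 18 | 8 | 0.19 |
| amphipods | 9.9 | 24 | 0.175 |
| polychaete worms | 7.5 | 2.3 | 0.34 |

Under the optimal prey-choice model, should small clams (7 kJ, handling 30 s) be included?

No

Current rate: (0.19×18 + 0.175×9.9 + 0.34×7.5)/(1 + 0.19×8 + 0.175×24 + 0.34×2.3) = 1.027 kJ/s.
Profitability of small clams: 7/30 = 0.2333 kJ/s.
Since 0.2333 < R, time spent handling small clams is better spent searching.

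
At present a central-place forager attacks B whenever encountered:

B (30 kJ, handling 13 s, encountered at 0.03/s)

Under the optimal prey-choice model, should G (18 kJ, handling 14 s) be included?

Intake rate on the current diet: R = (0.03×30) / (1 + 0.03×13) = 0.9/1.39 = 0.6475 kJ/s.
Profitability of G: 18/14 = 1.286 kJ/s.
Since 1.286 > R, including G increases the long-run rate.

Yes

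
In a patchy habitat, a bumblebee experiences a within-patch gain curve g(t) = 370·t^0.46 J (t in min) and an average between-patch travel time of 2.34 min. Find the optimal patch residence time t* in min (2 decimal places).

1.99 min

Maximise g(t)/(T+t): set derivative to zero → g'(t)(T+t) = g(t).
g'(t) = 0.46·370·t^-0.54. Setting 0.46·370·t^-0.54 = 370·t^0.46/(2.34+t) gives 0.46(2.34+t) = t, so 0.54·t = 0.46×2.34.
t* = 0.46×2.34/0.54 = 1.993 min.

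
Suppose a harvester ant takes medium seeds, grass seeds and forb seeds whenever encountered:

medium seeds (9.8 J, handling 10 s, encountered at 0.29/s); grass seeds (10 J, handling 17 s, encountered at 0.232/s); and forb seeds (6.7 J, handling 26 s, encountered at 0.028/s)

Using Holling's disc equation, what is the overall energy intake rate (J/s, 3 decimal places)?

0.624 J/s

R = Σλ_iE_i / (1 + Σλ_ih_i)
Numerator: 0.29×9.8 + 0.232×10 + 0.028×6.7 = 5.35
Denominator: 1 + 0.29×10 + 0.232×17 + 0.028×26 = 8.572
R = 5.35/8.572 = 0.6241 J/s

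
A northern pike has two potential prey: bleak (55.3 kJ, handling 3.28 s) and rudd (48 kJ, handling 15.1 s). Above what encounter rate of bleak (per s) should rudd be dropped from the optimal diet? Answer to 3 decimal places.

0.071 per s

Drop rudd once their profitability E₂/h₂ falls below the rate achievable on bleak alone: E₂/h₂ = λE₁/(1 + λh₁).
Solve for λ: λE₁h₂ = E₂(1 + λh₁) → λ(E₁h₂ − E₂h₁) = E₂ → λ = E₂/(E₁h₂ − E₂h₁).
λ = 48/(55.3×15.1 − 48×3.28) = 48/677.6 = 0.07084 per s.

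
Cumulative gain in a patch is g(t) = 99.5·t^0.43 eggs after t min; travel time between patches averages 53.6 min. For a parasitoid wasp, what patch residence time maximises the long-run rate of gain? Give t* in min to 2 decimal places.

Optimal t* satisfies g'(t*) = g(t*)/(T + t*).
g'(t) = 0.43·99.5·t^-0.57. Setting 0.43·99.5·t^-0.57 = 99.5·t^0.43/(53.6+t) gives 0.43(53.6+t) = t, so 0.57·t = 0.43×53.6.
t* = 0.43×53.6/0.57 = 40.44 min.

40.44 min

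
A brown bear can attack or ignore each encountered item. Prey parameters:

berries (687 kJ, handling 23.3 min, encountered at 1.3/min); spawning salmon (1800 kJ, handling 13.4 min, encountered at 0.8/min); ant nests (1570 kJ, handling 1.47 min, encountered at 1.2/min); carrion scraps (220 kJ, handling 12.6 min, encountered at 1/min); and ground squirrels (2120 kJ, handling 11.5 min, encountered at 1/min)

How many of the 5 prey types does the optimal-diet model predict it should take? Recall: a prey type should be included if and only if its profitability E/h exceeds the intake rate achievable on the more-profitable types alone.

1

Rank by E/h (kJ/min): ant nests 1.07e+03, ground squirrels 184, spawning salmon 134, berries 29.5, carrion scraps 17.5. Include each in turn until the next type's E/h falls below the running intake rate.
Rate on top 1: 681.6. ground squirrels: 184 < 681.6 → exclude; stop.
Optimal diet: ant nests — 1 of 5 types.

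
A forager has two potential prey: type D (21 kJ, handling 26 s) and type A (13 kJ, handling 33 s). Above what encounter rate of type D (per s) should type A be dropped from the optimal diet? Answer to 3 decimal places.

0.037 per s

At the threshold, the rate on type D alone equals the profitability of type A: λ·21/(1 + λ·26) = 13/33 = 0.3939.
Rearranging, λ(21 − 0.3939×26) = 0.3939, so λ = 0.3939/10.76 = 0.03662 per s.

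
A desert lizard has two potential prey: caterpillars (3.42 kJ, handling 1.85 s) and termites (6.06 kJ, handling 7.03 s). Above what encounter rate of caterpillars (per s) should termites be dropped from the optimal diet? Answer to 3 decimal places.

The zero-one rule: include termites iff E₂/h₂ > λE₁/(1+λh₁). Equality gives the switch point.
λE₁h₂ = E₂ + λE₂h₁ ⇒ λ = E₂/(E₁h₂ − E₂h₁) = 6.06/(24.04 − 11.21) = 0.4723 per s.

0.472 per s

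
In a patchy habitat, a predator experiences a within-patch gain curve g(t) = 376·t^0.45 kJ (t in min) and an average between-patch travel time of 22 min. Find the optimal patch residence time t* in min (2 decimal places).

By the marginal value theorem, leave when the instantaneous gain rate g'(t) equals the habitat-wide average g(t)/(T + t).
g'(t) = 0.45·376·t^-0.55. Setting 0.45·376·t^-0.55 = 376·t^0.45/(22+t) gives 0.45(22+t) = t, so 0.55·t = 0.45×22.
t* = 0.45×22/0.55 = 18 min.

18.00 min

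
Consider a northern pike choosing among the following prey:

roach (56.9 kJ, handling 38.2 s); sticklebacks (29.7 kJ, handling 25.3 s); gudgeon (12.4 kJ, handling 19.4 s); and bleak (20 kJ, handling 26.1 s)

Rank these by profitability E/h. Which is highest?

In descending order of E/h:
roach: 56.9/38.2 = 1.49 kJ/s
sticklebacks: 29.7/25.3 = 1.17 kJ/s
bleak: 20/26.1 = 0.766 kJ/s
gudgeon: 12.4/19.4 = 0.639 kJ/s

roach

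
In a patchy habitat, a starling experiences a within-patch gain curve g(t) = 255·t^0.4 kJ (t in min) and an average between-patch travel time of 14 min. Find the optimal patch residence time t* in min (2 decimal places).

9.33 min

Optimal t* satisfies g'(t*) = g(t*)/(T + t*).
g'(t) = 0.4·255·t^-0.6. Setting 0.4·255·t^-0.6 = 255·t^0.4/(14+t) gives 0.4(14+t) = t, so 0.60·t = 0.4×14.
t* = 0.4×14/0.60 = 9.333 min.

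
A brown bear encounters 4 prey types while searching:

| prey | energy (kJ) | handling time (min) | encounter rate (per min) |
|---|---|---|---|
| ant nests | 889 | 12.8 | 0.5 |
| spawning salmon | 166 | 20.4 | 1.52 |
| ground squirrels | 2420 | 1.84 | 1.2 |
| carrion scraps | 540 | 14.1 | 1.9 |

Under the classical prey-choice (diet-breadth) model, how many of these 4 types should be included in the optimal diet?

1

Rank by E/h (kJ/min): ground squirrels 1.32e+03, ant nests 69.5, carrion scraps 38.3, spawning salmon 8.14. Include each in turn until the next type's E/h falls below the running intake rate.
Rate on top 1: 905.2. ant nests: 69.5 < 905.2 → exclude; stop.
Optimal diet: ground squirrels — 1 of 4 types.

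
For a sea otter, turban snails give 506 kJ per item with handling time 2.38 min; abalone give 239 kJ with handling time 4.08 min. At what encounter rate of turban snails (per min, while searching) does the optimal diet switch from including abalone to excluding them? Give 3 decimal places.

At the threshold, the rate on turban snails alone equals the profitability of abalone: λ·506/(1 + λ·2.38) = 239/4.08 = 58.58.
Rearranging, λ(506 − 58.58×2.38) = 58.58, so λ = 58.58/366.6 = 0.1598 per min.

0.160 per min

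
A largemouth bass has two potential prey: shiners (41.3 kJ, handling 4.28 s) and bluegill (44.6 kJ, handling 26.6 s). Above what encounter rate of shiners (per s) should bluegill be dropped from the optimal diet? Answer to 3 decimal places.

Drop bluegill once their profitability E₂/h₂ falls below the rate achievable on shiners alone: E₂/h₂ = λE₁/(1 + λh₁).
Solve for λ: λE₁h₂ = E₂(1 + λh₁) → λ(E₁h₂ − E₂h₁) = E₂ → λ = E₂/(E₁h₂ − E₂h₁).
λ = 44.6/(41.3×26.6 − 44.6×4.28) = 44.6/907.7 = 0.04914 per s.

0.049 per s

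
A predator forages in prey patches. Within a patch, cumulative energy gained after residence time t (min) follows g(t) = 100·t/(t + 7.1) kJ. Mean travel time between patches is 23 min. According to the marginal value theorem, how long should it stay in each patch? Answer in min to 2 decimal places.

By the marginal value theorem, leave when the instantaneous gain rate g'(t) equals the habitat-wide average g(t)/(T + t).
g'(t) = 100·7.1/(t + 7.1)². Setting 100·7.1/(t+7.1)² = 100t/[(t+7.1)(23+t)] gives 7.1(23+t) = t(t+7.1), so t² = 7.1×23 = 163.3.
t* = √163.3 = 12.78 min.

12.78 min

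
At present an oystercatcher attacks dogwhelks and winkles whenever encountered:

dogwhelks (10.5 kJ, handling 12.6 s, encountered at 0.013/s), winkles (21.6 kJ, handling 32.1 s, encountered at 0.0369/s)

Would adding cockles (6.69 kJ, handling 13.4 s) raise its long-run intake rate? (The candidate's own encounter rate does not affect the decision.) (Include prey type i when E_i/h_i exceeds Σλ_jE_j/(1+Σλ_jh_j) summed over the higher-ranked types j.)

On dogwhelks and winkles alone, R = ΣλE/(1+Σλh) = 0.9335/2.348 = 0.3975 kJ/s.
Profitability of cockles: 6.69/13.4 = 0.4993 kJ/s.
0.4993 > 0.3975, so adding cockles raises the average — include it.

Yes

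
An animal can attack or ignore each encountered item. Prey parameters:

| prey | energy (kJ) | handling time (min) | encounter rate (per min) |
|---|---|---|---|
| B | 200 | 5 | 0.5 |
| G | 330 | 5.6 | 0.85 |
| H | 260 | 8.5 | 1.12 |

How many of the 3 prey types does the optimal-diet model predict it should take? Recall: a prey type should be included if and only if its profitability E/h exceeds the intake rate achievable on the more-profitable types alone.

1

E/h in descending order: G 58.9, B 40, H 30.6 kJ/min. The optimal diet is the largest prefix of this list for which every included type satisfies E_i/h_i > R on the types above it.
Rate on top 1: 48.7. B: 40 < 48.7 → exclude; stop.
Optimal diet: G — 1 of 3 types.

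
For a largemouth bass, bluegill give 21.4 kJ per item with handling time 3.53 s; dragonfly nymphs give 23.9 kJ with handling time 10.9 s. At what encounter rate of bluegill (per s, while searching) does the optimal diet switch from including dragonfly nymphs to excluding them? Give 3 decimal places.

0.161 per s

At the threshold, the rate on bluegill alone equals the profitability of dragonfly nymphs: λ·21.4/(1 + λ·3.53) = 23.9/10.9 = 2.193.
Rearranging, λ(21.4 − 2.193×3.53) = 2.193, so λ = 2.193/13.66 = 0.1605 per s.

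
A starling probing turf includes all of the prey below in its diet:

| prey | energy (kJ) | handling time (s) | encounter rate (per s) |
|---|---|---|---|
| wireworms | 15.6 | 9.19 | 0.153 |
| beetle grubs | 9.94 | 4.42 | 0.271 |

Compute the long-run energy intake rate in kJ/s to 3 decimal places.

1.410 kJ/s

R = Σλ_iE_i / (1 + Σλ_ih_i)
Numerator: 0.153×15.6 + 0.271×9.94 = 5.081
Denominator: 1 + 0.153×9.19 + 0.271×4.42 = 3.604
R = 5.081/3.604 = 1.41 kJ/s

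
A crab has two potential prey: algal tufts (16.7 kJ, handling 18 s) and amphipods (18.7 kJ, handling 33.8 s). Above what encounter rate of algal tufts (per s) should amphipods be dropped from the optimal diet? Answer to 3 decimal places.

At the threshold, the rate on algal tufts alone equals the profitability of amphipods: λ·16.7/(1 + λ·18) = 18.7/33.8 = 0.5533.
Rearranging, λ(16.7 − 0.5533×18) = 0.5533, so λ = 0.5533/6.741 = 0.08207 per s.

0.082 per s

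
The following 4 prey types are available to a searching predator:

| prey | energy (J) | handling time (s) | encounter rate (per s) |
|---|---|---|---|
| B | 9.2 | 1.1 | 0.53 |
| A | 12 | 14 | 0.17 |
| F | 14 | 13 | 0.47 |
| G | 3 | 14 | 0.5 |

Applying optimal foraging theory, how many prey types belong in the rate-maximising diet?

1

Profitabilities (E/h, J/s): B 8.36, F 1.08, A 0.857, G 0.214. Add prey in this order while the next type's profitability exceeds the intake rate on those already taken.
Rate on top 1: 3.08. F: 1.08 < 3.08 → exclude; stop.
Optimal diet: B — 1 of 4 types.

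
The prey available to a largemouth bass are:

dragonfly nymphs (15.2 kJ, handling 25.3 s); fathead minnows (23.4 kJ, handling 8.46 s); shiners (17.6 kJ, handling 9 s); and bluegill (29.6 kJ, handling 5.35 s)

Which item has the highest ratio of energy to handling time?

bluegill

Profitability E/h (kJ/s): dragonfly nymphs = 15.2/25.3 = 0.601, fathead minnows = 23.4/8.46 = 2.77, shiners = 17.6/9 = 1.96, bluegill = 29.6/5.35 = 5.53.
Ranked: bluegill > fathead minnows > shiners > dragonfly nymphs.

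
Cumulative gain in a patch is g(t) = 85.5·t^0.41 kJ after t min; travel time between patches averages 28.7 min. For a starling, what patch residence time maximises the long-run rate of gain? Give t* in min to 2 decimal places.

19.94 min

By the marginal value theorem, leave when the instantaneous gain rate g'(t) equals the habitat-wide average g(t)/(T + t).
g'(t) = 0.41·85.5·t^-0.59. Setting 0.41·85.5·t^-0.59 = 85.5·t^0.41/(28.7+t) gives 0.41(28.7+t) = t, so 0.59·t = 0.41×28.7.
t* = 0.41×28.7/0.59 = 19.94 min.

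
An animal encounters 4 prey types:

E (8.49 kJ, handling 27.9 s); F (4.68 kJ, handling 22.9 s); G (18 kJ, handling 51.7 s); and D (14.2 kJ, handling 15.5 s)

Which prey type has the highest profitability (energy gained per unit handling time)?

In descending order of E/h:
D: 14.2/15.5 = 0.916 kJ/s
G: 18/51.7 = 0.348 kJ/s
E: 8.49/27.9 = 0.304 kJ/s
F: 4.68/22.9 = 0.204 kJ/s

D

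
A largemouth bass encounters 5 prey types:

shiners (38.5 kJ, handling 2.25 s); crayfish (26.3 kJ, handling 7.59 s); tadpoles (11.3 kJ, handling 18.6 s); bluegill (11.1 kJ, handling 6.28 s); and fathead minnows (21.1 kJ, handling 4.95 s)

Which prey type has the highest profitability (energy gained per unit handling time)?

shiners

Profitability E/h (kJ/s): shiners = 38.5/2.25 = 17.1, crayfish = 26.3/7.59 = 3.47, tadpoles = 11.3/18.6 = 0.608, bluegill = 11.1/6.28 = 1.77, fathead minnows = 21.1/4.95 = 4.26.
Ranked: shiners > fathead minnows > crayfish > bluegill > tadpoles.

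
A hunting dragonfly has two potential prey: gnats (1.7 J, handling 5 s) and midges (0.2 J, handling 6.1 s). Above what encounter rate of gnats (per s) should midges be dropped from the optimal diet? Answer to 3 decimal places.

The zero-one rule: include midges iff E₂/h₂ > λE₁/(1+λh₁). Equality gives the switch point.
λE₁h₂ = E₂ + λE₂h₁ ⇒ λ = E₂/(E₁h₂ − E₂h₁) = 0.2/(10.37 − 1) = 0.02134 per s.

0.021 per s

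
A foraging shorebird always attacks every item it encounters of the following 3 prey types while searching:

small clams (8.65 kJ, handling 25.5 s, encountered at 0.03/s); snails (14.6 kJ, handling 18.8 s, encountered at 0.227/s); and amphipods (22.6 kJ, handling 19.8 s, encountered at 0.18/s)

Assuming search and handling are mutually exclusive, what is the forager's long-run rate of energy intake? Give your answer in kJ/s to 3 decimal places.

R = (0.03×8.65 + 0.227×14.6 + 0.18×22.6) / (1 + 0.03×25.5 + 0.227×18.8 + 0.18×19.8) = 7.642/9.597 = 0.7963 kJ/s.

0.796 kJ/s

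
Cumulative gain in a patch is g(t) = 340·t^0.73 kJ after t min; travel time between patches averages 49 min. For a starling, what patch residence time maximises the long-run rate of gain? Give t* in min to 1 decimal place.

132.5 min

Optimal t* satisfies g'(t*) = g(t*)/(T + t*).
g'(t) = 0.73·340·t^-0.27. Setting 0.73·340·t^-0.27 = 340·t^0.73/(49+t) gives 0.73(49+t) = t, so 0.27·t = 0.73×49.
t* = 0.73×49/0.27 = 132.5 min.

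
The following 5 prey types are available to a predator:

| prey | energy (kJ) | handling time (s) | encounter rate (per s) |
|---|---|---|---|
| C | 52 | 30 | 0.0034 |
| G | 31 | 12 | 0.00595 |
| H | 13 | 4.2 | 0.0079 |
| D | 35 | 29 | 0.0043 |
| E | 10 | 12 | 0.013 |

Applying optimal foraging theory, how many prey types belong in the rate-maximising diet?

5

Profitabilities (E/h, kJ/s): H 3.1, G 2.58, C 1.73, D 1.21, E 0.833. Add prey in this order while the next type's profitability exceeds the intake rate on those already taken.
Rate on top 1: 0.0994. G: 2.58 > 0.0994 → include.
Rate on top 2: 0.26. C: 1.73 > 0.26 → include.
Rate on top 3: 0.3845. D: 1.21 > 0.3845 → include.
Rate on top 4: 0.4615. E: 0.833 > 0.4615 → include.
Optimal diet: H, G, C, D, E — 5 of 5 types.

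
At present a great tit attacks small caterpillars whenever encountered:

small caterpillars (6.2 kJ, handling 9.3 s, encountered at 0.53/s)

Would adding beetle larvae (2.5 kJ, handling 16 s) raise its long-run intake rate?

No

Intake rate on the current diet: R = (0.53×6.2) / (1 + 0.53×9.3) = 3.286/5.929 = 0.5542 kJ/s.
beetle larvae: E/h = 2.5/16 = 0.1562 kJ/s.
Since 0.1562 < R, time spent handling beetle larvae is better spent searching.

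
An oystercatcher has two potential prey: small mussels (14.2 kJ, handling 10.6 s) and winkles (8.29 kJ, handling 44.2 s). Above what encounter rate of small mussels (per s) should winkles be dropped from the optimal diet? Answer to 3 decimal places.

0.015 per s

The zero-one rule: include winkles iff E₂/h₂ > λE₁/(1+λh₁). Equality gives the switch point.
λE₁h₂ = E₂ + λE₂h₁ ⇒ λ = E₂/(E₁h₂ − E₂h₁) = 8.29/(627.6 − 87.87) = 0.01536 per s.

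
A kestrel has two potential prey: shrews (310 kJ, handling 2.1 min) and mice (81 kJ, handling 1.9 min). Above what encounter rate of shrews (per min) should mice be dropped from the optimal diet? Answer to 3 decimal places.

Drop mice once their profitability E₂/h₂ falls below the rate achievable on shrews alone: E₂/h₂ = λE₁/(1 + λh₁).
Solve for λ: λE₁h₂ = E₂(1 + λh₁) → λ(E₁h₂ − E₂h₁) = E₂ → λ = E₂/(E₁h₂ − E₂h₁).
λ = 81/(310×1.9 − 81×2.1) = 81/418.9 = 0.1934 per min.

0.193 per min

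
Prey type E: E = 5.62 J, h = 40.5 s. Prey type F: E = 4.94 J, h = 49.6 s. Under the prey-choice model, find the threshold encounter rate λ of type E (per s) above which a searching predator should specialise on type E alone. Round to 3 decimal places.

0.063 per s

The zero-one rule: include type F iff E₂/h₂ > λE₁/(1+λh₁). Equality gives the switch point.
λE₁h₂ = E₂ + λE₂h₁ ⇒ λ = E₂/(E₁h₂ − E₂h₁) = 4.94/(278.8 − 200.1) = 0.06278 per s.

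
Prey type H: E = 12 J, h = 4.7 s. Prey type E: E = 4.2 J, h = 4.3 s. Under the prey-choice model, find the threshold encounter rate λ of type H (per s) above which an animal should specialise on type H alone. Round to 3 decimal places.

0.132 per s

The zero-one rule: include type E iff E₂/h₂ > λE₁/(1+λh₁). Equality gives the switch point.
λE₁h₂ = E₂ + λE₂h₁ ⇒ λ = E₂/(E₁h₂ − E₂h₁) = 4.2/(51.6 − 19.74) = 0.1318 per s.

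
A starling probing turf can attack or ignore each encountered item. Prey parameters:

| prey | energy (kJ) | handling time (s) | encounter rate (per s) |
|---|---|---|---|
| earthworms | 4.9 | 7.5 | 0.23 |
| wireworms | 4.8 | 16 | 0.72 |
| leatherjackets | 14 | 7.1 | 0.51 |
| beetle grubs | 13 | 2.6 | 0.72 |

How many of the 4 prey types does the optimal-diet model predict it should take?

Profitabilities (E/h, kJ/s): beetle grubs 5, leatherjackets 1.97, earthworms 0.653, wireworms 0.3. Add prey in this order while the next type's profitability exceeds the intake rate on those already taken.
Rate on top 1: 3.259. leatherjackets: 1.97 < 3.259 → exclude; stop.
Optimal diet: beetle grubs — 1 of 4 types.

1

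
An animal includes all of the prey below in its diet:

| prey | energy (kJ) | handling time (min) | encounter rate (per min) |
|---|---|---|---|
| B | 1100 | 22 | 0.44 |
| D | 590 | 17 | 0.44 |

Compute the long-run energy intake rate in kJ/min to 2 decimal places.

R = (0.44×1100 + 0.44×590) / (1 + 0.44×22 + 0.44×17) = 743.6/18.16 = 40.95 kJ/min.

40.95 kJ/min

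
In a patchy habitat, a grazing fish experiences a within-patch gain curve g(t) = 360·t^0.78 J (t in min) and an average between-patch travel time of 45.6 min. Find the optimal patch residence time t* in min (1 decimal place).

161.7 min

By the marginal value theorem, leave when the instantaneous gain rate g'(t) equals the habitat-wide average g(t)/(T + t).
g'(t) = 0.78·360·t^-0.22. Setting 0.78·360·t^-0.22 = 360·t^0.78/(45.6+t) gives 0.78(45.6+t) = t, so 0.22·t = 0.78×45.6.
t* = 0.78×45.6/0.22 = 161.7 min.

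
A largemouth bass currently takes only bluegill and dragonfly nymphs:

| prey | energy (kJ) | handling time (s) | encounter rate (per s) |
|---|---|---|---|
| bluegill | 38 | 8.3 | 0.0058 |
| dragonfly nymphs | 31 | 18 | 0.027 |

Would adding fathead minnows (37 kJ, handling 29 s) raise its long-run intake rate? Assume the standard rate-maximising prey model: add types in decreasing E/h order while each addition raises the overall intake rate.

On bluegill and dragonfly nymphs alone, R = ΣλE/(1+Σλh) = 1.057/1.534 = 0.6892 kJ/s.
fathead minnows: E/h = 37/29 = 1.276 kJ/s.
Since 1.276 > R, including fathead minnows increases the long-run rate.

Yes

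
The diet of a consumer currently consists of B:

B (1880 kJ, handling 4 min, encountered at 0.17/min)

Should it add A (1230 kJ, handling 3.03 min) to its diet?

Yes

Current rate: (0.17×1880)/(1 + 0.17×4) = 190.2 kJ/min.
Profitability of A: 1230/3.03 = 405.9 kJ/min.
Since 405.9 > R, including A increases the long-run rate.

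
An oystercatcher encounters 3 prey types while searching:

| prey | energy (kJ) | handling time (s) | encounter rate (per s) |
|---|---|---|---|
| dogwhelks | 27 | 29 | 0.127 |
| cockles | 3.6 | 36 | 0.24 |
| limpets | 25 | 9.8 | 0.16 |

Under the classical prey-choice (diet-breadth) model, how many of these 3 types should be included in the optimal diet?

1

Rank by E/h (kJ/s): limpets 2.55, dogwhelks 0.931, cockles 0.1. Include each in turn until the next type's E/h falls below the running intake rate.
Rate on top 1: 1.558. dogwhelks: 0.931 < 1.558 → exclude; stop.
Optimal diet: limpets — 1 of 3 types.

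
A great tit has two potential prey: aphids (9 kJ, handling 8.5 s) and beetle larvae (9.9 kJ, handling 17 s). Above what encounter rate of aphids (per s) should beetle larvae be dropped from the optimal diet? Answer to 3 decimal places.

The zero-one rule: include beetle larvae iff E₂/h₂ > λE₁/(1+λh₁). Equality gives the switch point.
λE₁h₂ = E₂ + λE₂h₁ ⇒ λ = E₂/(E₁h₂ − E₂h₁) = 9.9/(153 − 84.15) = 0.1438 per s.

0.144 per s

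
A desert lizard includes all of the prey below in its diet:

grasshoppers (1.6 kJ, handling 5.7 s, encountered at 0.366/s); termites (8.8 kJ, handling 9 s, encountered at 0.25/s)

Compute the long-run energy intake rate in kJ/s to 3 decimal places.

0.522 kJ/s

Energy encountered per unit search time: 0.366×1.6 + 0.25×8.8 = 2.786 kJ/s.
Handling time per unit search time: 0.366×5.7 + 0.25×9 = 4.336.
Rate = 2.786/(1 + 4.336) = 0.522 kJ/s.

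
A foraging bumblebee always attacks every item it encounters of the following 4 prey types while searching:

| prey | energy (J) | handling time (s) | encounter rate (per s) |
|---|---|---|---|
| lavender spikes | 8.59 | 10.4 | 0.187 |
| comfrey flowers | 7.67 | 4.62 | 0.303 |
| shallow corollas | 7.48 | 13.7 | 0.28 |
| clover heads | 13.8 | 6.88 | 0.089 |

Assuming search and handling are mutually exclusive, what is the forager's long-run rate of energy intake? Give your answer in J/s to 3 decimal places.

0.825 J/s

Energy encountered per unit search time: 0.187×8.59 + 0.303×7.67 + 0.28×7.48 + 0.089×13.8 = 7.253 J/s.
Handling time per unit search time: 0.187×10.4 + 0.303×4.62 + 0.28×13.7 + 0.089×6.88 = 7.793.
Rate = 7.253/(1 + 7.793) = 0.8249 J/s.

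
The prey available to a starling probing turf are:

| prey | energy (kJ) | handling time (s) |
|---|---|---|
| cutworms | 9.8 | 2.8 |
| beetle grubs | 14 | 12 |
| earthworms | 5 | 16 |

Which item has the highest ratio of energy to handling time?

In descending order of E/h:
cutworms: 9.8/2.8 = 3.5 kJ/s
beetle grubs: 14/12 = 1.17 kJ/s
earthworms: 5/16 = 0.312 kJ/s

cutworms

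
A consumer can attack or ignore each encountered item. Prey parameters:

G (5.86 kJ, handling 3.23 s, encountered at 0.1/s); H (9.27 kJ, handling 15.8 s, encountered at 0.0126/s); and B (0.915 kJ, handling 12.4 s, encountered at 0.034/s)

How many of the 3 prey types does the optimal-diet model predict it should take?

E/h in descending order: G 1.81, H 0.587, B 0.0738 kJ/s. The optimal diet is the largest prefix of this list for which every included type satisfies E_i/h_i > R on the types above it.
Rate on top 1: 0.4429. H: 0.587 > 0.4429 → include.
Rate on top 2: 0.4617. B: 0.0738 < 0.4617 → exclude; stop.
Optimal diet: G, H — 2 of 3 types.

2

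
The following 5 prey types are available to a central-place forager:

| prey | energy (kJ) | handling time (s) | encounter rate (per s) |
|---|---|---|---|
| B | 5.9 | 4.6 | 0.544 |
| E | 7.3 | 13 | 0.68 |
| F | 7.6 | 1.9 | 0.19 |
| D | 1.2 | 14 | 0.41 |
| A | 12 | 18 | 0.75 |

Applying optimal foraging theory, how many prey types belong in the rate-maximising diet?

Profitabilities (E/h, kJ/s): F 4, B 1.28, A 0.667, E 0.562, D 0.0857. Add prey in this order while the next type's profitability exceeds the intake rate on those already taken.
Rate on top 1: 1.061. B: 1.28 > 1.061 → include.
Rate on top 2: 1.205. A: 0.667 < 1.205 → exclude; stop.
Optimal diet: F, B — 2 of 5 types.

2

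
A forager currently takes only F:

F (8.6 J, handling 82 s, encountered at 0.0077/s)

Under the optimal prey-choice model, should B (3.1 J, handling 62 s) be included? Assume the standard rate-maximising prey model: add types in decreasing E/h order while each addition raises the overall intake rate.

Current rate: (0.0077×8.6)/(1 + 0.0077×82) = 0.04059 J/s.
Profitability of B: 3.1/62 = 0.05 J/s.
0.05 > 0.04059, so adding B raises the average — include it.

Yes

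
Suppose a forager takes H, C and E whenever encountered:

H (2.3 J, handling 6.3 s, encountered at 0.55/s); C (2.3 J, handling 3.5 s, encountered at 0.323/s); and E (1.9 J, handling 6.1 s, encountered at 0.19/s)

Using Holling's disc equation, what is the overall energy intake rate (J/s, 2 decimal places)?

0.35 J/s

R = Σλ_iE_i / (1 + Σλ_ih_i)
Numerator: 0.55×2.3 + 0.323×2.3 + 0.19×1.9 = 2.369
Denominator: 1 + 0.55×6.3 + 0.323×3.5 + 0.19×6.1 = 6.755
R = 2.369/6.755 = 0.3507 J/s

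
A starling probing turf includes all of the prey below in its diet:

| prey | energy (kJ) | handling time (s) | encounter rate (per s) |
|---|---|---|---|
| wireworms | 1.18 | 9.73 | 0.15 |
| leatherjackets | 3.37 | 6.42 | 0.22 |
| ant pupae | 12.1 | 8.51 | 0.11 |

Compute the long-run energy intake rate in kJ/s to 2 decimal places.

0.47 kJ/s

R = (0.15×1.18 + 0.22×3.37 + 0.11×12.1) / (1 + 0.15×9.73 + 0.22×6.42 + 0.11×8.51) = 2.249/4.808 = 0.4678 kJ/s.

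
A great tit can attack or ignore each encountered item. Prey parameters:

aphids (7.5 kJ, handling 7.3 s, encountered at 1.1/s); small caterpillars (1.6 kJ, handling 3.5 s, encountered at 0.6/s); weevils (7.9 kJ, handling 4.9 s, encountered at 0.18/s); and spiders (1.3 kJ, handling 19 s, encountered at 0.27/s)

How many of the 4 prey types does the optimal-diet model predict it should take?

E/h in descending order: weevils 1.61, aphids 1.03, small caterpillars 0.457, spiders 0.0684 kJ/s. The optimal diet is the largest prefix of this list for which every included type satisfies E_i/h_i > R on the types above it.
Rate on top 1: 0.7556. aphids: 1.03 > 0.7556 → include.
Rate on top 2: 0.9758. small caterpillars: 0.457 < 0.9758 → exclude; stop.
Optimal diet: weevils, aphids — 2 of 4 types.

2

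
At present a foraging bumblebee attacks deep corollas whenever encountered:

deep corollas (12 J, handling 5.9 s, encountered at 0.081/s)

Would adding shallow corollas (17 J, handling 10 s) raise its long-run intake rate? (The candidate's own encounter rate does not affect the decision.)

Intake rate on the current diet: R = (0.081×12) / (1 + 0.081×5.9) = 0.972/1.478 = 0.6577 J/s.
Profitability of shallow corollas: 17/10 = 1.7 J/s.
1.7 > 0.6577, so adding shallow corollas raises the average — include it.

Yes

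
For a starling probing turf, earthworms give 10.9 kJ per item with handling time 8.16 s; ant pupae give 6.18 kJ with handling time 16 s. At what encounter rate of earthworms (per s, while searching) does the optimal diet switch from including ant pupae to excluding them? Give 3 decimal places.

0.050 per s

Drop ant pupae once their profitability E₂/h₂ falls below the rate achievable on earthworms alone: E₂/h₂ = λE₁/(1 + λh₁).
Solve for λ: λE₁h₂ = E₂(1 + λh₁) → λ(E₁h₂ − E₂h₁) = E₂ → λ = E₂/(E₁h₂ − E₂h₁).
λ = 6.18/(10.9×16 − 6.18×8.16) = 6.18/124 = 0.04985 per s.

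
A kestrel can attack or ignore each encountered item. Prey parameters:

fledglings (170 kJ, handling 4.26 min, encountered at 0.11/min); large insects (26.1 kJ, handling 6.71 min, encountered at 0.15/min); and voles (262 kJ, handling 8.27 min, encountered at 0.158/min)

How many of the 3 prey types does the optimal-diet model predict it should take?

E/h in descending order: fledglings 39.9, voles 31.7, large insects 3.89 kJ/min. The optimal diet is the largest prefix of this list for which every included type satisfies E_i/h_i > R on the types above it.
Rate on top 1: 12.73. voles: 31.7 > 12.73 → include.
Rate on top 2: 21.65. large insects: 3.89 < 21.65 → exclude; stop.
Optimal diet: fledglings, voles — 2 of 3 types.

2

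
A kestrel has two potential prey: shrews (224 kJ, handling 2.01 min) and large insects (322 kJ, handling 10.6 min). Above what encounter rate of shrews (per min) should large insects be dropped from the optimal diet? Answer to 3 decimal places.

At the threshold, the rate on shrews alone equals the profitability of large insects: λ·224/(1 + λ·2.01) = 322/10.6 = 30.38.
Rearranging, λ(224 − 30.38×2.01) = 30.38, so λ = 30.38/162.9 = 0.1864 per min.

0.186 per min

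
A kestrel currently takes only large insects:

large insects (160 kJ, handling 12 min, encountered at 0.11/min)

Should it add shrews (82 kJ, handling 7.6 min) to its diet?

Yes

On large insects alone, R = ΣλE/(1+Σλh) = 17.6/2.32 = 7.586 kJ/min.
Profitability of shrews: 82/7.6 = 10.79 kJ/min.
Since 10.79 > R, including shrews increases the long-run rate.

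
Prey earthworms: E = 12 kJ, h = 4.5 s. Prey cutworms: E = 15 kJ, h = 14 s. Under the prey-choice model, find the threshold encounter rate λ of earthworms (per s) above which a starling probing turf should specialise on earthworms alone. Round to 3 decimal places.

0.149 per s

At the threshold, the rate on earthworms alone equals the profitability of cutworms: λ·12/(1 + λ·4.5) = 15/14 = 1.071.
Rearranging, λ(12 − 1.071×4.5) = 1.071, so λ = 1.071/7.179 = 0.1493 per s.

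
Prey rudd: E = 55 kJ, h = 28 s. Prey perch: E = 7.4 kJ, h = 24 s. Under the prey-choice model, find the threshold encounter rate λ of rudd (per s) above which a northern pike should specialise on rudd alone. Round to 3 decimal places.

The zero-one rule: include perch iff E₂/h₂ > λE₁/(1+λh₁). Equality gives the switch point.
λE₁h₂ = E₂ + λE₂h₁ ⇒ λ = E₂/(E₁h₂ − E₂h₁) = 7.4/(1320 − 207.2) = 0.00665 per s.

0.007 per s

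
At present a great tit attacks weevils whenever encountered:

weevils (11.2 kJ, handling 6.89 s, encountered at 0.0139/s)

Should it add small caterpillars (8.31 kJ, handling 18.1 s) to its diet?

Current rate: (0.0139×11.2)/(1 + 0.0139×6.89) = 0.1421 kJ/s.
small caterpillars: E/h = 8.31/18.1 = 0.4591 kJ/s.
0.4591 > 0.1421, so adding small caterpillars raises the average — include it.

Yes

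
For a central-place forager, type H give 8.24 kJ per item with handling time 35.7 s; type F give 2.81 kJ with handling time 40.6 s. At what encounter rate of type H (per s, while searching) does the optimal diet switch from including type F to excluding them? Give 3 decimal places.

At the threshold, the rate on type H alone equals the profitability of type F: λ·8.24/(1 + λ·35.7) = 2.81/40.6 = 0.06921.
Rearranging, λ(8.24 − 0.06921×35.7) = 0.06921, so λ = 0.06921/5.769 = 0.012 per s.

0.012 per s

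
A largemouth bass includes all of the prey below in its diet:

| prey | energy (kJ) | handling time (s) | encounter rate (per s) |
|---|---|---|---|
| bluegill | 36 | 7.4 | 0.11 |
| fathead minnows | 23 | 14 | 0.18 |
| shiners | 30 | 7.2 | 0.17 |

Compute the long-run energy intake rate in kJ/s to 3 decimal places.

2.375 kJ/s

Energy encountered per unit search time: 0.11×36 + 0.18×23 + 0.17×30 = 13.2 kJ/s.
Handling time per unit search time: 0.11×7.4 + 0.18×14 + 0.17×7.2 = 4.558.
Rate = 13.2/(1 + 4.558) = 2.375 kJ/s.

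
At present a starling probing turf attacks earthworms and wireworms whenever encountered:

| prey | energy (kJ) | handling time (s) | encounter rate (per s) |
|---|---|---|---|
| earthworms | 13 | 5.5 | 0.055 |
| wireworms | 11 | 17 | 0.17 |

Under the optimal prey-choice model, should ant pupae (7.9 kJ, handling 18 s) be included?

No

On earthworms and wireworms alone, R = ΣλE/(1+Σλh) = 2.585/4.192 = 0.6166 kJ/s.
Profitability of ant pupae: 7.9/18 = 0.4389 kJ/s.
0.4389 < 0.6166, so adding ant pupae would lower the average — exclude it.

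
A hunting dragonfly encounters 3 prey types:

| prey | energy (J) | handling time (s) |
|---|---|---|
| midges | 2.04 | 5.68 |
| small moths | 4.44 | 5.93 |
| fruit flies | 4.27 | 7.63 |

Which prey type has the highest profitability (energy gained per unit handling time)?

small moths

Profitability E/h (J/s): midges = 2.04/5.68 = 0.359, small moths = 4.44/5.93 = 0.749, fruit flies = 4.27/7.63 = 0.56.
Ranked: small moths > fruit flies > midges.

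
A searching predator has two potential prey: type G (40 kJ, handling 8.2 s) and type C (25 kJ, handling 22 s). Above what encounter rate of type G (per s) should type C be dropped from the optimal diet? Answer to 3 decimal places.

At the threshold, the rate on type G alone equals the profitability of type C: λ·40/(1 + λ·8.2) = 25/22 = 1.136.
Rearranging, λ(40 − 1.136×8.2) = 1.136, so λ = 1.136/30.68 = 0.03704 per s.

0.037 per s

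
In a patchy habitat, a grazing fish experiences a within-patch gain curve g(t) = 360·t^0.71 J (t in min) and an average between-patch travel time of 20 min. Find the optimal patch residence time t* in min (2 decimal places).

Maximise g(t)/(T+t): set derivative to zero → g'(t)(T+t) = g(t).
g'(t) = 0.71·360·t^-0.29. Setting 0.71·360·t^-0.29 = 360·t^0.71/(20+t) gives 0.71(20+t) = t, so 0.29·t = 0.71×20.
t* = 0.71×20/0.29 = 48.97 min.

48.97 min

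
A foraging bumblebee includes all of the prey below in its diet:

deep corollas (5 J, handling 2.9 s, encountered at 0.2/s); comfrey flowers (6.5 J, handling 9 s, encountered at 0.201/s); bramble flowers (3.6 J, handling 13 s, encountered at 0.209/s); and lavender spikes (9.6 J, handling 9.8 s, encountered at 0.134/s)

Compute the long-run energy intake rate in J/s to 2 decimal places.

Energy encountered per unit search time: 0.2×5 + 0.201×6.5 + 0.209×3.6 + 0.134×9.6 = 4.345 J/s.
Handling time per unit search time: 0.2×2.9 + 0.201×9 + 0.209×13 + 0.134×9.8 = 6.419.
Rate = 4.345/(1 + 6.419) = 0.5857 J/s.

0.59 J/s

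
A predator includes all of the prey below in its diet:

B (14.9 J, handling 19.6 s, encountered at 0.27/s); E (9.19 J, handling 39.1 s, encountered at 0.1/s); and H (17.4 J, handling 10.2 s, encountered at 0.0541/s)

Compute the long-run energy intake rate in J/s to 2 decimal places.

Energy encountered per unit search time: 0.27×14.9 + 0.1×9.19 + 0.0541×17.4 = 5.883 J/s.
Handling time per unit search time: 0.27×19.6 + 0.1×39.1 + 0.0541×10.2 = 9.754.
Rate = 5.883/(1 + 9.754) = 0.5471 J/s.

0.55 J/s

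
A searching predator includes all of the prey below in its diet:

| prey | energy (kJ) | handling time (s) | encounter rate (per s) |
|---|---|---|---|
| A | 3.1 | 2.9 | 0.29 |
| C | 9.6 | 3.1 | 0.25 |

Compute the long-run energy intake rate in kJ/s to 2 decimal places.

R = Σλ_iE_i / (1 + Σλ_ih_i)
Numerator: 0.29×3.1 + 0.25×9.6 = 3.299
Denominator: 1 + 0.29×2.9 + 0.25×3.1 = 2.616
R = 3.299/2.616 = 1.261 kJ/s

1.26 kJ/s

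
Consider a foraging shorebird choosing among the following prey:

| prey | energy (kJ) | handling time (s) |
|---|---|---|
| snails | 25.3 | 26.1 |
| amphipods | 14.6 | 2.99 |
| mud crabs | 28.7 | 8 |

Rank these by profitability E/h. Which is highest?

Profitability E/h (kJ/s): snails = 25.3/26.1 = 0.969, amphipods = 14.6/2.99 = 4.88, mud crabs = 28.7/8 = 3.59.
Ranked: amphipods > mud crabs > snails.

amphipods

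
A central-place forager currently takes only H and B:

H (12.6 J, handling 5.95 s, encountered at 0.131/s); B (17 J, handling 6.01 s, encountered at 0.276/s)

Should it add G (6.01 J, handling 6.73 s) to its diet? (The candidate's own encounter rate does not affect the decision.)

No

On H and B alone, R = ΣλE/(1+Σλh) = 6.343/3.438 = 1.845 J/s.
Profitability of G: 6.01/6.73 = 0.893 J/s.
Since 0.893 < R, time spent handling G is better spent searching.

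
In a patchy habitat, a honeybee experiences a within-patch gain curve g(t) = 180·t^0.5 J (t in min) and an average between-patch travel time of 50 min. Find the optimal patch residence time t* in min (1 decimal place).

By the marginal value theorem, leave when the instantaneous gain rate g'(t) equals the habitat-wide average g(t)/(T + t).
g'(t) = 0.5·180·t^-0.5. Setting 0.5·180·t^-0.5 = 180·t^0.5/(50+t) gives 0.5(50+t) = t, so 0.50·t = 0.5×50.
t* = 0.5×50/0.50 = 50 min.

50.0 min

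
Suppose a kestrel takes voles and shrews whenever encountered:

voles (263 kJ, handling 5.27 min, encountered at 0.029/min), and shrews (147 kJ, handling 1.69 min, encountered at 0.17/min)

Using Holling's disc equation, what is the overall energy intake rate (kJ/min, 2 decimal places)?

R = (0.029×263 + 0.17×147) / (1 + 0.029×5.27 + 0.17×1.69) = 32.62/1.44 = 22.65 kJ/min.

22.65 kJ/min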